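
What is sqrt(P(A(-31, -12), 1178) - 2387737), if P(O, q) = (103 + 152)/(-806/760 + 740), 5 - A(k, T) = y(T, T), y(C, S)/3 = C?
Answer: 3*I*sqrt(2324268704699293)/93599 ≈ 1545.2*I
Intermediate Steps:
y(C, S) = 3*C
A(k, T) = 5 - 3*T
P(O, q) = 32300/93599 (P(O, q) = 255/(-806*1/760 + 740) = 255/(-403/380 + 740) = 255/(280797/380) = 255*(380/280797) = 32300/93599)
sqrt(P(A(-31, -12), 1178) - 2387737) = sqrt(32300/93599 - 2387737) = sqrt(-223489763163/93599) = 3*I*sqrt(2324268704699293)/93599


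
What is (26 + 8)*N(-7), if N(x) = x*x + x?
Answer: 1428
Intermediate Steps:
N(x) = x + x² (N(x) = x² + x = x + x²)
(26 + 8)*N(-7) = (26 + 8)*(-7*(1 - 7)) = 34*(-7*(-6)) = 34*42 = 1428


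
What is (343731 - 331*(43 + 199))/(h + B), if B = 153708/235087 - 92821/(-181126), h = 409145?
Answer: 11225419825454098/17421594311338125 ≈ 0.64434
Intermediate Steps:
B = 49661525635/42580367962 (B = 153708*(1/235087) - 92821*(-1/181126) = 153708/235087 + 92821/181126 = 49661525635/42580367962 ≈ 1.1663)
(343731 - 331*(43 + 199))/(h + B) = (343731 - 331*(43 + 199))/(409145 + 49661525635/42580367962) = (343731 - 331*242)/(17421594311338125/42580367962) = (343731 - 80102)*(42580367962/17421594311338125) = 263629*(42580367962/17421594311338125) = 11225419825454098/17421594311338125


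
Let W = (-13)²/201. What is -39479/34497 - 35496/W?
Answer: -246132279863/5829993 ≈ -42218.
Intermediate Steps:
W = 169/201 (W = (1/201)*169 = 169/201 ≈ 0.84080)
-39479/34497 - 35496/W = -39479/34497 - 35496/169/201 = -39479*1/34497 - 35496*201/169 = -39479/34497 - 7134696/169 = -246132279863/5829993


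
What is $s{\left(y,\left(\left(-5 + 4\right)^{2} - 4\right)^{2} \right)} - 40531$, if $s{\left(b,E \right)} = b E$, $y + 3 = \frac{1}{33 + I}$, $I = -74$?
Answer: $- \frac{1662887}{41} \approx -40558.0$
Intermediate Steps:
$y = - \frac{124}{41}$ ($y = -3 + \frac{1}{33 - 74} = -3 + \frac{1}{-41} = -3 - \frac{1}{41} = - \frac{124}{41} \approx -3.0244$)
$s{\left(b,E \right)} = E b$
$s{\left(y,\left(\left(-5 + 4\right)^{2} - 4\right)^{2} \right)} - 40531 = \left(\left(-5 + 4\right)^{2} - 4\right)^{2} \left(- \frac{124}{41}\right) - 40531 = \left(\left(-1\right)^{2} - 4\right)^{2} \left(- \frac{124}{41}\right) - 40531 = \left(1 - 4\right)^{2} \left(- \frac{124}{41}\right) - 40531 = \left(-3\right)^{2} \left(- \frac{124}{41}\right) - 40531 = 9 \left(- \frac{124}{41}\right) - 40531 = - \frac{1116}{41} - 40531 = - \frac{1662887}{41}$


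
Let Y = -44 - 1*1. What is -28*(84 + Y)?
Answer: -1092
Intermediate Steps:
Y = -45 (Y = -44 - 1 = -45)
-28*(84 + Y) = -28*(84 - 45) = -28*39 = -1092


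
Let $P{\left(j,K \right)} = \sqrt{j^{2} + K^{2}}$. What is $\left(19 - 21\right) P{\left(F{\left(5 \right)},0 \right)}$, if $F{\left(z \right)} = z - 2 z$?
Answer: $-10$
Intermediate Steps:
$F{\left(z \right)} = - z$
$P{\left(j,K \right)} = \sqrt{K^{2} + j^{2}}$
$\left(19 - 21\right) P{\left(F{\left(5 \right)},0 \right)} = \left(19 - 21\right) \sqrt{0^{2} + \left(\left(-1\right) 5\right)^{2}} = - 2 \sqrt{0 + \left(-5\right)^{2}} = - 2 \sqrt{0 + 25} = - 2 \sqrt{25} = \left(-2\right) 5 = -10$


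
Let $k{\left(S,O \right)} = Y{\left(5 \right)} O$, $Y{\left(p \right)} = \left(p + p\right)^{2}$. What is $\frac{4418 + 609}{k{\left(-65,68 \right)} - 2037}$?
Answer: $\frac{457}{433} \approx 1.0554$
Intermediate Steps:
$Y{\left(p \right)} = 4 p^{2}$ ($Y{\left(p \right)} = \left(2 p\right)^{2} = 4 p^{2}$)
$k{\left(S,O \right)} = 100 O$ ($k{\left(S,O \right)} = 4 \cdot 5^{2} O = 4 \cdot 25 O = 100 O$)
$\frac{4418 + 609}{k{\left(-65,68 \right)} - 2037} = \frac{4418 + 609}{100 \cdot 68 - 2037} = \frac{5027}{6800 - 2037} = \frac{5027}{4763} = 5027 \cdot \frac{1}{4763} = \frac{457}{433}$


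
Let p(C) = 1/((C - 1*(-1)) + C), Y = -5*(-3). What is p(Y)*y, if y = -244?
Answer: -244/31 ≈ -7.8710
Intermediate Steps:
Y = 15
p(C) = 1/(1 + 2*C) (p(C) = 1/((C + 1) + C) = 1/((1 + C) + C) = 1/(1 + 2*C))
p(Y)*y = -244/(1 + 2*15) = -244/(1 + 30) = -244/31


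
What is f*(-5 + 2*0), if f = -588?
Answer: 2940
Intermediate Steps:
f*(-5 + 2*0) = -588*(-5 + 2*0) = -588*(-5 + 0) = -588*(-5) = 2940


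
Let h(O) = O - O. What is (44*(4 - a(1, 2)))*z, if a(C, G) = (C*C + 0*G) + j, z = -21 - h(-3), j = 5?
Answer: 1848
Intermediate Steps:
h(O) = 0
z = -21 (z = -21 - 1*0 = -21 + 0 = -21)
a(C, G) = 5 + C² (a(C, G) = (C*C + 0*G) + 5 = (C² + 0) + 5 = C² + 5 = 5 + C²)
(44*(4 - a(1, 2)))*z = (44*(4 - (5 + 1²)))*(-21) = (44*(4 - (5 + 1)))*(-21) = (44*(4 - 1*6))*(-21) = (44*(4 - 6))*(-21) = (44*(-2))*(-21) = -88*(-21) = 1848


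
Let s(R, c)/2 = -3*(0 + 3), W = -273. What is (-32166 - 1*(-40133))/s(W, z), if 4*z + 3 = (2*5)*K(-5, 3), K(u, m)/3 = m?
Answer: -7967/18 ≈ -442.61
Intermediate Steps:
K(u, m) = 3*m
z = 87/4 (z = -¾ + ((2*5)*(3*3))/4 = -¾ + (10*9)/4 = -¾ + (¼)*90 = -¾ + 45/2 = 87/4 ≈ 21.750)
s(R, c) = -18 (s(R, c) = 2*(-3*(0 + 3)) = 2*(-3*3) = 2*(-9) = -18)
(-32166 - 1*(-40133))/s(W, z) = (-32166 - 1*(-40133))/(-18) = (-32166 + 40133)*(-1/18) = 7967*(-1/18) = -7967/18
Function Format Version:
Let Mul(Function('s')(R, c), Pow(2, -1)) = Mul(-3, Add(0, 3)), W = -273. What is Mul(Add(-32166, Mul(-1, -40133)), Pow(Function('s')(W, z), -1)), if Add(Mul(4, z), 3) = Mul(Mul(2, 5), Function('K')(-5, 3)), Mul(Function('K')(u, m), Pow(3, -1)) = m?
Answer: Rational(-7967, 18) ≈ -442.61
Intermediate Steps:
Function('K')(u, m) = Mul(3, m)
z = Rational(87, 4) (z = Add(Rational(-3, 4), Mul(Rational(1, 4), Mul(Mul(2, 5), Mul(3, 3)))) = Add(Rational(-3, 4), Mul(Rational(1, 4), Mul(10, 9))) = Add(Rational(-3, 4), Mul(Rational(1, 4), 90)) = Add(Rational(-3, 4), Rational(45, 2)) = Rational(87, 4) ≈ 21.750)
Function('s')(R, c) = -18 (Function('s')(R, c) = Mul(2, Mul(-3, Add(0, 3))) = Mul(2, Mul(-3, 3)) = Mul(2, -9) = -18)
Mul(Add(-32166, Mul(-1, -40133)), Pow(Function('s')(W, z), -1)) = Mul(Add(-32166, Mul(-1, -40133)), Pow(-18, -1)) = Mul(Add(-32166, 40133), Rational(-1, 18)) = Mul(7967, Rational(-1, 18)) = Rational(-7967, 18)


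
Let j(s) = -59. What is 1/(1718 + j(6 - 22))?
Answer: 1/1659 ≈ 0.00060277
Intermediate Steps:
1/(1718 + j(6 - 22)) = 1/(1718 - 59) = 1/1659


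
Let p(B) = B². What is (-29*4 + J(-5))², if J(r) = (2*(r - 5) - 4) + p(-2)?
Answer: 18496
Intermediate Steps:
J(r) = -10 + 2*r (J(r) = (2*(r - 5) - 4) + (-2)² = (2*(-5 + r) - 4) + 4 = ((-10 + 2*r) - 4) + 4 = (-14 + 2*r) + 4 = -10 + 2*r)
(-29*4 + J(-5))² = (-29*4 + (-10 + 2*(-5)))² = (-116 + (-10 - 10))² = (-116 - 20)² = (-136)² = 18496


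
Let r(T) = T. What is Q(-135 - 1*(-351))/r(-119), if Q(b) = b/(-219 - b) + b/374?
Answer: -2196/3226685 ≈ -0.00068057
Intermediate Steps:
Q(b) = b/374 + b/(-219 - b) (Q(b) = b/(-219 - b) + b*(1/374) = b/(-219 - b) + b/374 = b/374 + b/(-219 - b))
Q(-135 - 1*(-351))/r(-119) = ((-135 - 1*(-351))*(-155 + (-135 - 1*(-351)))/(374*(219 + (-135 - 1*(-351)))))/(-119) = ((-135 + 351)*(-155 + (-135 + 351))/(374*(219 + (-135 + 351))))*(-1/119) = ((1/374)*216*(-155 + 216)/(219 + 216))*(-1/119) = ((1/374)*216*61/435)*(-1/119) = ((1/374)*216*(1/435)*61)*(-1/119) = (2196/27115)*(-1/119) = -2196/3226685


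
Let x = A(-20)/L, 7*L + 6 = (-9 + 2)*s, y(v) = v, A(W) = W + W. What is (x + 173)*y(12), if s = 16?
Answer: 124164/59 ≈ 2104.5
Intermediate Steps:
A(W) = 2*W
L = -118/7 (L = -6/7 + ((-9 + 2)*16)/7 = -6/7 + (-7*16)/7 = -6/7 + (⅐)*(-112) = -6/7 - 16 = -118/7 ≈ -16.857)
x = 140/59 (x = (2*(-20))/(-118/7) = -40*(-7/118) = 140/59 ≈ 2.3729)
(x + 173)*y(12) = (140/59 + 173)*12 = (10347/59)*12 = 124164/59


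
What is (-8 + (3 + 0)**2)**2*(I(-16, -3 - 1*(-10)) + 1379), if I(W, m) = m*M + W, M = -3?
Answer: 1342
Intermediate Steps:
I(W, m) = W - 3*m (I(W, m) = m*(-3) + W = -3*m + W = W - 3*m)
(-8 + (3 + 0)**2)**2*(I(-16, -3 - 1*(-10)) + 1379) = (-8 + (3 + 0)**2)**2*((-16 - 3*(-3 - 1*(-10))) + 1379) = (-8 + 3**2)**2*((-16 - 3*(-3 + 10)) + 1379) = (-8 + 9)**2*((-16 - 3*7) + 1379) = 1**2*((-16 - 21) + 1379) = 1*(-37 + 1379) = 1*1342 = 1342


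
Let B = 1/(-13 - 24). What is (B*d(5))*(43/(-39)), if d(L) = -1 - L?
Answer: -86/481 ≈ -0.17879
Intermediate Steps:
B = -1/37 (B = 1/(-37) = -1/37 ≈ -0.027027)
(B*d(5))*(43/(-39)) = (-(-1 - 1*5)/37)*(43/(-39)) = (-(-1 - 5)/37)*(43*(-1/39)) = -1/37*(-6)*(-43/39) = (6/37)*(-43/39) = -86/481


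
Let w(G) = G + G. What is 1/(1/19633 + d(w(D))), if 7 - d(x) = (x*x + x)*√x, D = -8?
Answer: 337275307/44406741117128 + 5781820335*I/5550842639641 ≈ 7.5951e-6 + 0.0010416*I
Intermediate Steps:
w(G) = 2*G
d(x) = 7 - √x*(x + x²) (d(x) = 7 - (x*x + x)*√x = 7 - (x² + x)*√x = 7 - (x + x²)*√x = 7 - √x*(x + x²))
1/(1/19633 + d(w(D))) = 1/(1/19633 + (7 - (2*(-8))^(3/2) - (2*(-8))^(5/2))) = 1/(1/19633 + (7 - (-16)^(3/2) - (-16)^(5/2))) = 1/(1/19633 + (7 - (-64)*I - 1024*I)) = 1/(1/19633 + (7 + 64*I - 1024*I)) = 1/(1/19633 + (7 - 960*I)) = 1/(137432/19633 - 960*I) = 385454689*(137432/19633 + 960*I)/355253928937024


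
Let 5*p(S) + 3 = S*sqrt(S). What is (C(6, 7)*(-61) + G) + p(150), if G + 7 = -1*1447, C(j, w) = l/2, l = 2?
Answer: -7578/5 + 150*sqrt(6) ≈ -1148.2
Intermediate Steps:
C(j, w) = 1 (C(j, w) = 2/2 = 2*(1/2) = 1)
G = -1454 (G = -7 - 1*1447 = -7 - 1447 = -1454)
p(S) = -3/5 + S**(3/2)/5 (p(S) = -3/5 + (S*sqrt(S))/5 = -3/5 + S**(3/2)/5)
(C(6, 7)*(-61) + G) + p(150) = (1*(-61) - 1454) + (-3/5 + 150**(3/2)/5) = (-61 - 1454) + (-3/5 + (750*sqrt(6))/5) = -1515 + (-3/5 + 150*sqrt(6)) = -7578/5 + 150*sqrt(6)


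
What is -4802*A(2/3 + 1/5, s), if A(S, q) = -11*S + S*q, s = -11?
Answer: 1373372/15 ≈ 91558.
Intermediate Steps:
-4802*A(2/3 + 1/5, s) = -4802*(2/3 + 1/5)*(-11 - 11) = -4802*(2*(⅓) + 1*(⅕))*(-22) = -4802*(⅔ + ⅕)*(-22) = -62426*(-22)/15 = -4802*(-286/15) = 1373372/15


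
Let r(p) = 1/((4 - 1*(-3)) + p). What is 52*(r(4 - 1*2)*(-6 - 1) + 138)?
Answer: 64220/9 ≈ 7135.6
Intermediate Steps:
r(p) = 1/(7 + p) (r(p) = 1/((4 + 3) + p) = 1/(7 + p))
52*(r(4 - 1*2)*(-6 - 1) + 138) = 52*((-6 - 1)/(7 + (4 - 1*2)) + 138) = 52*(-7/(7 + (4 - 2)) + 138) = 52*(-7/(7 + 2) + 138) = 52*(-7/9 + 138) = 52*(1235/9) = 64220/9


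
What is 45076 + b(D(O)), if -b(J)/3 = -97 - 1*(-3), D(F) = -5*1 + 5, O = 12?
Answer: 45358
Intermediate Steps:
D(F) = 0 (D(F) = -5 + 5 = 0)
b(J) = 282 (b(J) = -3*(-97 - 1*(-3)) = -3*(-97 + 3) = -3*(-94) = 282)
45076 + b(D(O)) = 45076 + 282 = 45358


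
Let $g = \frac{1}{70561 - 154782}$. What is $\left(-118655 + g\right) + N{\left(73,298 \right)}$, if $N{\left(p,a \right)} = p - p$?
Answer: $- \frac{9993242756}{84221} \approx -1.1866 \cdot 10^{5}$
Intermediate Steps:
$N{\left(p,a \right)} = 0$
$g = - \frac{1}{84221}$ ($g = \frac{1}{-84221} = - \frac{1}{84221} \approx -1.1874 \cdot 10^{-5}$)
$\left(-118655 + g\right) + N{\left(73,298 \right)} = \left(-118655 - \frac{1}{84221}\right) + 0 = - \frac{9993242756}{84221} + 0 = - \frac{9993242756}{84221}$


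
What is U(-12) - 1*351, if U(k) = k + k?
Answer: -375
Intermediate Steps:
U(k) = 2*k
U(-12) - 1*351 = 2*(-12) - 1*351 = -24 - 351 = -375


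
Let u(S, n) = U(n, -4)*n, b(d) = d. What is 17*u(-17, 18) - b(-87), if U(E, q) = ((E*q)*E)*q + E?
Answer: 1591899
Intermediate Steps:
U(E, q) = E + E**2*q**2 (U(E, q) = (q*E**2)*q + E = E**2*q**2 + E = E + E**2*q**2)
u(S, n) = n**2*(1 + 16*n) (u(S, n) = (n*(1 + n*(-4)**2))*n = (n*(1 + n*16))*n = (n*(1 + 16*n))*n = n**2*(1 + 16*n))
17*u(-17, 18) - b(-87) = 17*(18**2*(1 + 16*18)) - 1*(-87) = 17*(324*(1 + 288)) + 87 = 17*(324*289) + 87 = 17*93636 + 87 = 1591812 + 87 = 1591899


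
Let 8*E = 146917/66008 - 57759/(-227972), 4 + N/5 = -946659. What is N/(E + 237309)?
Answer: -142453618920354880/7142049493233167 ≈ -19.946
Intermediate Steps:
N = -4733315 (N = -20 + 5*(-946659) = -20 - 4733295 = -4733315)
E = 9326379599/30095951552 (E = (146917/66008 - 57759/(-227972))/8 = (146917*(1/66008) - 57759*(-1/227972))/8 = (146917/66008 + 57759/227972)/8 = (⅛)*(9326379599/3761993944) = 9326379599/30095951552 ≈ 0.30989)
N/(E + 237309) = -4733315/(9326379599/30095951552 + 237309) = -4733315/7142049493233167/30095951552 = -4733315*30095951552/7142049493233167 = -142453618920354880/7142049493233167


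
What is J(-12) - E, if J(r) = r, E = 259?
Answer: -271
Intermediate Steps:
J(-12) - E = -12 - 1*259 = -12 - 259 = -271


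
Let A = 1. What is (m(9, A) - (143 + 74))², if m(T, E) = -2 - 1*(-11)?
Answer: 43264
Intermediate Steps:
m(T, E) = 9 (m(T, E) = -2 + 11 = 9)
(m(9, A) - (143 + 74))² = (9 - (143 + 74))² = (9 - 1*217)² = (9 - 217)² = (-208)² = 43264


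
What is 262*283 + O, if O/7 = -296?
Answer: 72074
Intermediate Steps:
O = -2072 (O = 7*(-296) = -2072)
262*283 + O = 262*283 - 2072 = 74146 - 2072 = 72074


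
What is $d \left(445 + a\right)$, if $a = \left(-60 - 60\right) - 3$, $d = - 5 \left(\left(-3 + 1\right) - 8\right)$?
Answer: $16100$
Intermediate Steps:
$d = 50$ ($d = - 5 \left(-2 - 8\right) = \left(-5\right) \left(-10\right) = 50$)
$a = -123$ ($a = \left(-60 - 60\right) - 3 = -120 - 3 = -123$)
$d \left(445 + a\right) = 50 \left(445 - 123\right) = 50 \cdot 322 = 16100$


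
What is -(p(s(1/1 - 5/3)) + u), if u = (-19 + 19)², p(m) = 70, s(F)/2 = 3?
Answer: -70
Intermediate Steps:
s(F) = 6 (s(F) = 2*3 = 6)
u = 0 (u = 0² = 0)
-(p(s(1/1 - 5/3)) + u) = -(70 + 0) = -1*70 = -70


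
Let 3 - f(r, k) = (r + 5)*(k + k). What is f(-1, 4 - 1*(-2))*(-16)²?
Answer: -11520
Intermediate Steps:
f(r, k) = 3 - 2*k*(5 + r) (f(r, k) = 3 - (r + 5)*(k + k) = 3 - (5 + r)*2*k = 3 - 2*k*(5 + r))
f(-1, 4 - 1*(-2))*(-16)² = (3 - 10*(4 - 1*(-2)) - 2*(4 - 1*(-2))*(-1))*(-16)² = (3 - 10*(4 + 2) - 2*(4 + 2)*(-1))*256 = (3 - 10*6 - 2*6*(-1))*256 = (3 - 60 + 12)*256 = -45*256 = -11520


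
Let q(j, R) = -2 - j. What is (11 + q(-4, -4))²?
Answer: 169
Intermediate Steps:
(11 + q(-4, -4))² = (11 + (-2 - 1*(-4)))² = (11 + (-2 + 4))² = (11 + 2)² = 13² = 169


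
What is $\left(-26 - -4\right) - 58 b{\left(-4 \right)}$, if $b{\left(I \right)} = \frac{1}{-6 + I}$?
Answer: $- \frac{81}{5} \approx -16.2$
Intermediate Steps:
$\left(-26 - -4\right) - 58 b{\left(-4 \right)} = \left(-26 - -4\right) - \frac{58}{-6 - 4} = \left(-26 + 4\right) - \frac{58}{-10} = -22 - - \frac{29}{5} = -22 + \frac{29}{5} = - \frac{81}{5}$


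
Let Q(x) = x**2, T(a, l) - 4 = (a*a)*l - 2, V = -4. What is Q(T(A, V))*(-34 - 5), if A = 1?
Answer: -156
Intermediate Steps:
T(a, l) = 2 + l*a**2 (T(a, l) = 4 + ((a*a)*l - 2) = 4 + (a**2*l - 2) = 4 + (l*a**2 - 2) = 4 + (-2 + l*a**2) = 2 + l*a**2)
Q(T(A, V))*(-34 - 5) = (2 - 4*1**2)**2*(-34 - 5) = (2 - 4*1)**2*(-39) = (2 - 4)**2*(-39) = (-2)**2*(-39) = 4*(-39) = -156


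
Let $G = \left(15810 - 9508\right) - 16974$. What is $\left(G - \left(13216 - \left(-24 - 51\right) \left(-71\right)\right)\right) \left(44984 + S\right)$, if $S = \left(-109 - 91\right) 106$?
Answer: $-441502392$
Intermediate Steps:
$G = -10672$ ($G = 6302 - 16974 = -10672$)
$S = -21200$ ($S = \left(-109 - 91\right) 106 = \left(-200\right) 106 = -21200$)
$\left(G - \left(13216 - \left(-24 - 51\right) \left(-71\right)\right)\right) \left(44984 + S\right) = \left(-10672 - \left(13216 - \left(-24 - 51\right) \left(-71\right)\right)\right) \left(44984 - 21200\right) = \left(-10672 - 7891\right) 23784 = \left(-18563\right) 23784 = -441502392$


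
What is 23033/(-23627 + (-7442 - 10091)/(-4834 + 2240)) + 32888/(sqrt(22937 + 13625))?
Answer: -59747602/61270905 + 16444*sqrt(36562)/18281 ≈ 171.02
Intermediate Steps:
23033/(-23627 + (-7442 - 10091)/(-4834 + 2240)) + 32888/(sqrt(22937 + 13625)) = 23033/(-23627 - 17533/(-2594)) + 32888/(sqrt(36562)) = 23033/(-23627 - 17533*(-1/2594)) + 32888*(sqrt(36562)/36562) = 23033/(-23627 + 17533/2594) + 16444*sqrt(36562)/18281 = 23033/(-61270905/2594) + 16444*sqrt(36562)/18281 = 23033*(-2594/61270905) + 16444*sqrt(36562)/18281 = -59747602/61270905 + 16444*sqrt(36562)/18281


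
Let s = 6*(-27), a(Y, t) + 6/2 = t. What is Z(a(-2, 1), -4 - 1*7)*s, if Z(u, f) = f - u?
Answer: 1458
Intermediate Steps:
a(Y, t) = -3 + t
s = -162
Z(a(-2, 1), -4 - 1*7)*s = ((-4 - 1*7) - (-3 + 1))*(-162) = ((-4 - 7) - 1*(-2))*(-162) = (-11 + 2)*(-162) = -9*(-162) = 1458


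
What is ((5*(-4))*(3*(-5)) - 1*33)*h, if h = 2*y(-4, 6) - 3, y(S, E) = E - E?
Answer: -801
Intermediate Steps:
y(S, E) = 0
h = -3 (h = 2*0 - 3 = 0 - 3 = -3)
((5*(-4))*(3*(-5)) - 1*33)*h = ((5*(-4))*(3*(-5)) - 1*33)*(-3) = (-20*(-15) - 33)*(-3) = (300 - 33)*(-3) = 267*(-3) = -801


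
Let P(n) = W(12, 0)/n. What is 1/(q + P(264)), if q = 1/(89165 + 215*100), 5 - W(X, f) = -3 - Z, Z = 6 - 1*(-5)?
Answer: 29215560/2102899 ≈ 13.893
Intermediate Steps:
Z = 11 (Z = 6 + 5 = 11)
W(X, f) = 19 (W(X, f) = 5 - (-3 - 1*11) = 5 - (-3 - 11) = 5 - 1*(-14) = 5 + 14 = 19)
q = 1/110665 (q = 1/(89165 + 21500) = 1/110665 ≈ 9.0363e-6)
P(n) = 19/n
1/(q + P(264)) = 1/(1/110665 + 19/264) = 1/(2102899/29215560) = 29215560/2102899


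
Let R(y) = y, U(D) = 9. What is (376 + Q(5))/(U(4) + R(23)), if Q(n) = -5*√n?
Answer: 47/4 - 5*√5/32 ≈ 11.401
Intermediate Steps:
(376 + Q(5))/(U(4) + R(23)) = (376 - 5*√5)/(9 + 23) = (376 - 5*√5)/32 = (376 - 5*√5)*(1/32) = 47/4 - 5*√5/32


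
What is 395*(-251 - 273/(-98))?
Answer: -1372625/14 ≈ -98045.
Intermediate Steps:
395*(-251 - 273/(-98)) = 395*(-251 - 273*(-1/98)) = 395*(-251 + 39/14) = 395*(-3475/14) = -1372625/14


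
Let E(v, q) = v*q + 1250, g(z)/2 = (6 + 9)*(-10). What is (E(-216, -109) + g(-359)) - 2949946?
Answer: -2925452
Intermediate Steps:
g(z) = -300 (g(z) = 2*((6 + 9)*(-10)) = 2*(15*(-10)) = 2*(-150) = -300)
E(v, q) = 1250 + q*v (E(v, q) = q*v + 1250 = 1250 + q*v)
(E(-216, -109) + g(-359)) - 2949946 = ((1250 - 109*(-216)) - 300) - 2949946 = ((1250 + 23544) - 300) - 2949946 = (24794 - 300) - 2949946 = 24494 - 2949946 = -2925452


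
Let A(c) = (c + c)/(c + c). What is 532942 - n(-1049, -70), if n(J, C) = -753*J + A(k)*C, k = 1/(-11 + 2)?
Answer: -256885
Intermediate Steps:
k = -1/9 (k = 1/(-9) = -1/9 ≈ -0.11111)
A(c) = 1 (A(c) = (2*c)/((2*c)) = (2*c)*(1/(2*c)) = 1)
n(J, C) = C - 753*J (n(J, C) = -753*J + 1*C = -753*J + C = C - 753*J)
532942 - n(-1049, -70) = 532942 - (-70 - 753*(-1049)) = 532942 - (-70 + 789897) = 532942 - 1*789827 = 532942 - 789827 = -256885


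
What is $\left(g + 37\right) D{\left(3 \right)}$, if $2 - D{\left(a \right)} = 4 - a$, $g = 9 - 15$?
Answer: $31$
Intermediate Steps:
$g = -6$
$D{\left(a \right)} = -2 + a$ ($D{\left(a \right)} = 2 - \left(4 - a\right) = 2 + \left(-4 + a\right) = -2 + a$)
$\left(g + 37\right) D{\left(3 \right)} = \left(-6 + 37\right) \left(-2 + 3\right) = 31 \cdot 1 = 31$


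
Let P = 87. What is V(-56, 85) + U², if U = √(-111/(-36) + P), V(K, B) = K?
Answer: 409/12 ≈ 34.083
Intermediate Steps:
U = √3243/6 (U = √(-111/(-36) + 87) = √(-111*(-1/36) + 87) = √(37/12 + 87) = √(1081/12) = √3243/6 ≈ 9.4912)
V(-56, 85) + U² = -56 + (√3243/6)² = -56 + 1081/12 = 409/12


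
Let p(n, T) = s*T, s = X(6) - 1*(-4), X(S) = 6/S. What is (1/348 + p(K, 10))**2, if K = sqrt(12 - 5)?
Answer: 302794801/121104 ≈ 2500.3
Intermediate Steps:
K = sqrt(7) ≈ 2.6458
s = 5 (s = 6/6 - 1*(-4) = 6*(1/6) + 4 = 1 + 4 = 5)
p(n, T) = 5*T
(1/348 + p(K, 10))**2 = (1/348 + 5*10)**2 = (1/348 + 50)**2 = (17401/348)**2 = 302794801/121104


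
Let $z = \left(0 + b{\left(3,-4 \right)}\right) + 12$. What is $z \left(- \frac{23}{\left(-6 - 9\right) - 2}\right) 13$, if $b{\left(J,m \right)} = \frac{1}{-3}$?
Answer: $\frac{10465}{51} \approx 205.2$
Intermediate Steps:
$b{\left(J,m \right)} = - \frac{1}{3}$
$z = \frac{35}{3}$ ($z = \left(0 - \frac{1}{3}\right) + 12 = - \frac{1}{3} + 12 = \frac{35}{3} \approx 11.667$)
$z \left(- \frac{23}{\left(-6 - 9\right) - 2}\right) 13 = \frac{35 \left(- \frac{23}{\left(-6 - 9\right) - 2}\right)}{3} \cdot 13 = \frac{35 \left(- \frac{23}{-15 - 2}\right)}{3} \cdot 13 = \frac{35 \left(- \frac{23}{-17}\right)}{3} \cdot 13 = \frac{35 \left(\left(-23\right) \left(- \frac{1}{17}\right)\right)}{3} \cdot 13 = \frac{35}{3} \cdot \frac{23}{17} \cdot 13 = \frac{805}{51} \cdot 13 = \frac{10465}{51}$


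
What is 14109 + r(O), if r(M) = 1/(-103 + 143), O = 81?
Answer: 564361/40 ≈ 14109.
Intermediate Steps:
r(M) = 1/40
14109 + r(O) = 14109 + 1/40 = 564361/40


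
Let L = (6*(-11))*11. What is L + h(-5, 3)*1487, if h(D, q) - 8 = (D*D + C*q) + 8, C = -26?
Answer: -55745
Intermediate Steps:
L = -726 (L = -66*11 = -726)
h(D, q) = 16 + D² - 26*q (h(D, q) = 8 + ((D*D - 26*q) + 8) = 8 + ((D² - 26*q) + 8) = 8 + (8 + D² - 26*q) = 16 + D² - 26*q)
L + h(-5, 3)*1487 = -726 + (16 + (-5)² - 26*3)*1487 = -726 + (16 + 25 - 78)*1487 = -726 - 37*1487 = -726 - 55019 = -55745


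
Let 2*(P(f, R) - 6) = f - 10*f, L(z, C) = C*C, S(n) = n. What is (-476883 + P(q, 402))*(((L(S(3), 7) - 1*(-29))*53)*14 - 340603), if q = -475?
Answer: 268443349233/2 ≈ 1.3422e+11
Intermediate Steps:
L(z, C) = C**2
P(f, R) = 6 - 9*f/2 (P(f, R) = 6 + (f - 10*f)/2 = 6 + (-9*f)/2 = 6 - 9*f/2)
(-476883 + P(q, 402))*(((L(S(3), 7) - 1*(-29))*53)*14 - 340603) = (-476883 + (6 - 9/2*(-475)))*(((7**2 - 1*(-29))*53)*14 - 340603) = (-476883 + (6 + 4275/2))*(((49 + 29)*53)*14 - 340603) = (-476883 + 4287/2)*((78*53)*14 - 340603) = -949479*(4134*14 - 340603)/2 = -949479*(57876 - 340603)/2 = -949479/2*(-282727) = 268443349233/2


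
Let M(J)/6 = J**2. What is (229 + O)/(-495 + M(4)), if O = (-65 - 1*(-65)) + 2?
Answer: -11/19 ≈ -0.57895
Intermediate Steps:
O = 2 (O = (-65 + 65) + 2 = 0 + 2 = 2)
M(J) = 6*J**2
(229 + O)/(-495 + M(4)) = (229 + 2)/(-495 + 6*4**2) = 231/(-495 + 6*16) = 231/(-495 + 96) = 231/(-399) = 231*(-1/399) = -11/19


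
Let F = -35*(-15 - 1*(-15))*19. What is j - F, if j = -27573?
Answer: -27573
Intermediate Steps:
F = 0 (F = -35*(-15 + 15)*19 = -35*0*19 = 0*19 = 0)
j - F = -27573 - 1*0 = -27573 + 0 = -27573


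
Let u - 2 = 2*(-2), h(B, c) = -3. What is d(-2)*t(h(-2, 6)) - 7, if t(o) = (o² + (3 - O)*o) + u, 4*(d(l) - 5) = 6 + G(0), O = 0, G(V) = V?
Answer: -20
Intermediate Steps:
d(l) = 13/2 (d(l) = 5 + (6 + 0)/4 = 5 + (¼)*6 = 5 + 3/2 = 13/2)
u = -2 (u = 2 + 2*(-2) = 2 - 4 = -2)
t(o) = -2 + o² + 3*o (t(o) = (o² + (3 - 1*0)*o) - 2 = (o² + (3 + 0)*o) - 2 = (o² + 3*o) - 2 = -2 + o² + 3*o)
d(-2)*t(h(-2, 6)) - 7 = 13*(-2 + (-3)² + 3*(-3))/2 - 7 = 13*(-2 + 9 - 9)/2 - 7 = (13/2)*(-2) - 7 = -13 - 7 = -20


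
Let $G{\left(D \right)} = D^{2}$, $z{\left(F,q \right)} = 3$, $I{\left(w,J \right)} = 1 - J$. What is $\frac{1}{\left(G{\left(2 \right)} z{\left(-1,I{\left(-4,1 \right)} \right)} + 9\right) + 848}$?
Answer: $\frac{1}{869} \approx 0.0011507$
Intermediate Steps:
$\frac{1}{\left(G{\left(2 \right)} z{\left(-1,I{\left(-4,1 \right)} \right)} + 9\right) + 848} = \frac{1}{\left(2^{2} \cdot 3 + 9\right) + 848} = \frac{1}{\left(4 \cdot 3 + 9\right) + 848} = \frac{1}{\left(12 + 9\right) + 848} = \frac{1}{21 + 848} = \frac{1}{869}$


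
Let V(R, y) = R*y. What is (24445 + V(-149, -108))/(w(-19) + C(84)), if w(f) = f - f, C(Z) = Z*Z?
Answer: 5791/1008 ≈ 5.7450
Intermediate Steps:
C(Z) = Z²
w(f) = 0
(24445 + V(-149, -108))/(w(-19) + C(84)) = (24445 - 149*(-108))/(0 + 84²) = (24445 + 16092)/(0 + 7056) = 40537/7056 = 40537*(1/7056) = 5791/1008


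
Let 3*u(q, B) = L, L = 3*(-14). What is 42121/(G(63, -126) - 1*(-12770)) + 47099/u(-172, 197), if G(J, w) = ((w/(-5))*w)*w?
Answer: -24305007976/7224791 ≈ -3364.1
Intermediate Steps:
L = -42
u(q, B) = -14 (u(q, B) = (⅓)*(-42) = -14)
G(J, w) = -w³/5 (G(J, w) = ((w*(-⅕))*w)*w = ((-w/5)*w)*w = (-w²/5)*w = -w³/5)
42121/(G(63, -126) - 1*(-12770)) + 47099/u(-172, 197) = 42121/(-⅕*(-126)³ - 1*(-12770)) + 47099/(-14) = 42121/(-⅕*(-2000376) + 12770) + 47099*(-1/14) = 42121/(2000376/5 + 12770) - 47099/14 = 42121/(2064226/5) - 47099/14 = 42121*(5/2064226) - 47099/14 = 210605/2064226 - 47099/14 = -24305007976/7224791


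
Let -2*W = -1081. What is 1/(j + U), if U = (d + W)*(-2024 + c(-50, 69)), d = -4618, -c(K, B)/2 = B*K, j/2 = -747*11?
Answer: -1/19898324 ≈ -5.0255e-8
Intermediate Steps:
W = 1081/2 (W = -½*(-1081) = 1081/2 ≈ 540.50)
j = -16434 (j = 2*(-747*11) = 2*(-8217) = -16434)
c(K, B) = -2*B*K
U = -19881890 (U = (-4618 + 1081/2)*(-2024 - 2*69*(-50)) = -8155*(-2024 + 6900)/2 = -8155/2*4876 = -19881890)
1/(j + U) = 1/(-16434 - 19881890) = 1/(-19898324) = -1/19898324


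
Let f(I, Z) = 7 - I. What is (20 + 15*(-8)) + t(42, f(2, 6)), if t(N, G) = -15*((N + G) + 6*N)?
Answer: -4585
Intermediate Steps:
t(N, G) = -105*N - 15*G (t(N, G) = -15*((G + N) + 6*N) = -15*(G + 7*N) = -105*N - 15*G)
(20 + 15*(-8)) + t(42, f(2, 6)) = (20 + 15*(-8)) + (-105*42 - 15*(7 - 1*2)) = (20 - 120) + (-4410 - 15*(7 - 2)) = -100 + (-4410 - 15*5) = -100 + (-4410 - 75) = -100 - 4485 = -4585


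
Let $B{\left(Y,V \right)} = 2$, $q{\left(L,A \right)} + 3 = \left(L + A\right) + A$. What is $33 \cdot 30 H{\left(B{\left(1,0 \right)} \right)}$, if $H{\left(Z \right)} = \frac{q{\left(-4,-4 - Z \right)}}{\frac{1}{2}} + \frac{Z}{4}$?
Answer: $-37125$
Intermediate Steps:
$q{\left(L,A \right)} = -3 + L + 2 A$ ($q{\left(L,A \right)} = -3 + \left(\left(L + A\right) + A\right) = -3 + \left(\left(A + L\right) + A\right) = -3 + \left(L + 2 A\right) = -3 + L + 2 A$)
$H{\left(Z \right)} = -30 - \frac{15 Z}{4}$ ($H{\left(Z \right)} = \frac{-3 - 4 + 2 \left(-4 - Z\right)}{\frac{1}{2}} + \frac{Z}{4} = \left(-3 - 4 - \left(8 + 2 Z\right)\right) \frac{1}{\frac{1}{2}} + Z \frac{1}{4} = \left(-15 - 2 Z\right) 2 + \frac{Z}{4} = \left(-30 - 4 Z\right) + \frac{Z}{4} = -30 - \frac{15 Z}{4}$)
$33 \cdot 30 H{\left(B{\left(1,0 \right)} \right)} = 33 \cdot 30 \left(-30 - \frac{15}{2}\right) = 990 \left(-30 - \frac{15}{2}\right) = 990 \left(- \frac{75}{2}\right) = -37125$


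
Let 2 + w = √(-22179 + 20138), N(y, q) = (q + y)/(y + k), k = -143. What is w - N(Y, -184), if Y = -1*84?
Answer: -722/227 + I*√2041 ≈ -3.1806 + 45.177*I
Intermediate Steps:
Y = -84
N(y, q) = (q + y)/(-143 + y) (N(y, q) = (q + y)/(y - 143) = (q + y)/(-143 + y))
w = -2 + I*√2041 (w = -2 + √(-22179 + 20138) = -2 + √(-2041) = -2 + I*√2041 ≈ -2.0 + 45.177*I)
w - N(Y, -184) = (-2 + I*√2041) - (-184 - 84)/(-143 - 84) = (-2 + I*√2041) - (-268)/(-227) = (-2 + I*√2041) - (-1)*(-268)/227 = (-2 + I*√2041) - 1*268/227 = (-2 + I*√2041) - 268/227 = -722/227 + I*√2041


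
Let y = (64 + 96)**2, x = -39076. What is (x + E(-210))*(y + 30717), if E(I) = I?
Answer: -2212469662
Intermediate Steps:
y = 25600 (y = 160**2 = 25600)
(x + E(-210))*(y + 30717) = (-39076 - 210)*(25600 + 30717) = -39286*56317 = -2212469662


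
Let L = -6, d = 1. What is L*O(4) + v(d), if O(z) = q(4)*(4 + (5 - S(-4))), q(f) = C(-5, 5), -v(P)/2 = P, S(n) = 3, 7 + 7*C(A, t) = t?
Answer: 58/7 ≈ 8.2857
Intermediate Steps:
C(A, t) = -1 + t/7
v(P) = -2*P
q(f) = -2/7 (q(f) = -1 + (⅐)*5 = -1 + 5/7 = -2/7)
O(z) = -12/7 (O(z) = -2*(4 + (5 - 1*3))/7 = -2*(4 + (5 - 3))/7 = -2*(4 + 2)/7 = -2/7*6 = -12/7)
L*O(4) + v(d) = -6*(-12/7) - 2*1 = 72/7 - 2 = 58/7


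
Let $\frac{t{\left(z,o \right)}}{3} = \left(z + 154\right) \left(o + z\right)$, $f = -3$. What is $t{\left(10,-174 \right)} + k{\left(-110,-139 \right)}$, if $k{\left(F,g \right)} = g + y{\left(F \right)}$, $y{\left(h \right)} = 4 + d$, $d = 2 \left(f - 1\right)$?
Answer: $-80831$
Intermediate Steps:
$d = -8$ ($d = 2 \left(-3 - 1\right) = 2 \left(-4\right) = -8$)
$y{\left(h \right)} = -4$ ($y{\left(h \right)} = 4 - 8 = -4$)
$k{\left(F,g \right)} = -4 + g$ ($k{\left(F,g \right)} = g - 4 = -4 + g$)
$t{\left(z,o \right)} = 3 \left(154 + z\right) \left(o + z\right)$ ($t{\left(z,o \right)} = 3 \left(z + 154\right) \left(o + z\right) = 3 \left(154 + z\right) \left(o + z\right)$)
$t{\left(10,-174 \right)} + k{\left(-110,-139 \right)} = \left(3 \cdot 10^{2} + 462 \left(-174\right) + 462 \cdot 10 + 3 \left(-174\right) 10\right) - 143 = \left(3 \cdot 100 - 80388 + 4620 - 5220\right) - 143 = \left(300 - 80388 + 4620 - 5220\right) - 143 = -80688 - 143 = -80831$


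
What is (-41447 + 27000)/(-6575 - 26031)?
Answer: 14447/32606 ≈ 0.44308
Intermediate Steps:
(-41447 + 27000)/(-6575 - 26031) = -14447/(-32606) = -14447*(-1/32606) = 14447/32606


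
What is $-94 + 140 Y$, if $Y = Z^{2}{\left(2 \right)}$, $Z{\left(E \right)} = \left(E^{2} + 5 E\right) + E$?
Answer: $35746$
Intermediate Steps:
$Z{\left(E \right)} = E^{2} + 6 E$
$Y = 256$ ($Y = \left(2 \left(6 + 2\right)\right)^{2} = \left(2 \cdot 8\right)^{2} = 16^{2} = 256$)
$-94 + 140 Y = -94 + 140 \cdot 256 = -94 + 35840 = 35746$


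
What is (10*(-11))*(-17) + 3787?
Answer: 5657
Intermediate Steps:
(10*(-11))*(-17) + 3787 = -110*(-17) + 3787 = 1870 + 3787 = 5657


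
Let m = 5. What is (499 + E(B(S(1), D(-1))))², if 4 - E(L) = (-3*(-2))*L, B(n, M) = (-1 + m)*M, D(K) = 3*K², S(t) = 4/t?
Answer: 185761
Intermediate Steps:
B(n, M) = 4*M (B(n, M) = (-1 + 5)*M = 4*M)
E(L) = 4 - 6*L (E(L) = 4 - (-3*(-2))*L = 4 - 6*L)
(499 + E(B(S(1), D(-1))))² = (499 + (4 - 24*3*(-1)²))² = (499 + (4 - 24*3*1))² = (499 + (4 - 24*3))² = (499 + (4 - 6*12))² = (499 + (4 - 72))² = (499 - 68)² = 431² = 185761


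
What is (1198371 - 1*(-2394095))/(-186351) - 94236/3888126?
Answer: -70633946624/3659374587 ≈ -19.302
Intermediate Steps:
(1198371 - 1*(-2394095))/(-186351) - 94236/3888126 = (1198371 + 2394095)*(-1/186351) - 94236*1/3888126 = 3592466*(-1/186351) - 15706/648021 = -3592466/186351 - 15706/648021 = -70633946624/3659374587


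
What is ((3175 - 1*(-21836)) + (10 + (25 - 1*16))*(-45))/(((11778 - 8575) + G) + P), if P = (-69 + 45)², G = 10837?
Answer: 671/406 ≈ 1.6527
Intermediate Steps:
P = 576 (P = (-24)² = 576)
((3175 - 1*(-21836)) + (10 + (25 - 1*16))*(-45))/(((11778 - 8575) + G) + P) = ((3175 - 1*(-21836)) + (10 + (25 - 1*16))*(-45))/(((11778 - 8575) + 10837) + 576) = ((3175 + 21836) + (10 + (25 - 16))*(-45))/((3203 + 10837) + 576) = (25011 + (10 + 9)*(-45))/(14040 + 576) = (25011 + 19*(-45))/14616 = (25011 - 855)*(1/14616) = 24156*(1/14616) = 671/406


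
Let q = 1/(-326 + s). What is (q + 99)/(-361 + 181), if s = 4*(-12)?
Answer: -7405/13464 ≈ -0.54998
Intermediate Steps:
s = -48
q = -1/374 (q = 1/(-326 - 48) = 1/(-374) = -1/374 ≈ -0.0026738)
(q + 99)/(-361 + 181) = (-1/374 + 99)/(-361 + 181) = (37025/374)/(-180) = (37025/374)*(-1/180) = -7405/13464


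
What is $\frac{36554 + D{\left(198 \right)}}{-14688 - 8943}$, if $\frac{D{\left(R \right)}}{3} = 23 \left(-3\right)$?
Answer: $- \frac{36347}{23631} \approx -1.5381$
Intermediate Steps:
$D{\left(R \right)} = -207$ ($D{\left(R \right)} = 3 \cdot 23 \left(-3\right) = 3 \left(-69\right) = -207$)
$\frac{36554 + D{\left(198 \right)}}{-14688 - 8943} = \frac{36554 - 207}{-14688 - 8943} = \frac{36347}{-23631} = 36347 \left(- \frac{1}{23631}\right) = - \frac{36347}{23631}$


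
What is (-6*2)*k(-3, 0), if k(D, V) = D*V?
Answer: 0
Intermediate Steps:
(-6*2)*k(-3, 0) = (-6*2)*(-3*0) = -12*0 = 0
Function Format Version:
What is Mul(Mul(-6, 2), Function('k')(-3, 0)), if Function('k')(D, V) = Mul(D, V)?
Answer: 0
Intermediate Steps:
Mul(Mul(-6, 2), Function('k')(-3, 0)) = Mul(Mul(-6, 2), Mul(-3, 0)) = Mul(-12, 0) = 0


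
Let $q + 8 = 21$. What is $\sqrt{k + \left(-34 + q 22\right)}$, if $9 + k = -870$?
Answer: $i \sqrt{627} \approx 25.04 i$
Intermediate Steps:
$q = 13$ ($q = -8 + 21 = 13$)
$k = -879$ ($k = -9 - 870 = -879$)
$\sqrt{k + \left(-34 + q 22\right)} = \sqrt{-879 + \left(-34 + 13 \cdot 22\right)} = \sqrt{-879 + \left(-34 + 286\right)} = \sqrt{-879 + 252} = \sqrt{-627} = i \sqrt{627}$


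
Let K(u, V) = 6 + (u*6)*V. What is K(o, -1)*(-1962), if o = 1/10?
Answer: -52974/5 ≈ -10595.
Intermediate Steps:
o = ⅒ ≈ 0.10000
K(u, V) = 6 + 6*V*u (K(u, V) = 6 + (6*u)*V = 6 + 6*V*u)
K(o, -1)*(-1962) = (6 + 6*(-1)*(⅒))*(-1962) = (6 - ⅗)*(-1962) = (27/5)*(-1962) = -52974/5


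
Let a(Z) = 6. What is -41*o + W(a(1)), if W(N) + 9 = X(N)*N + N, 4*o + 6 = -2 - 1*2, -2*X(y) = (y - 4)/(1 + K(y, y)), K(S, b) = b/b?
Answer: 193/2 ≈ 96.500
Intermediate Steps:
K(S, b) = 1
X(y) = 1 - y/4 (X(y) = -(y - 4)/(2*(1 + 1)) = -(-4 + y)/(2*2) = -(-2 + y/2)/2 = 1 - y/4)
o = -5/2 (o = -3/2 + (-2 - 1*2)/4 = -3/2 + (-2 - 2)/4 = -3/2 + (1/4)*(-4) = -3/2 - 1 = -5/2 ≈ -2.5000)
W(N) = -9 + N + N*(1 - N/4) (W(N) = -9 + ((1 - N/4)*N + N) = -9 + (N*(1 - N/4) + N) = -9 + (N + N*(1 - N/4)) = -9 + N + N*(1 - N/4))
-41*o + W(a(1)) = -41*(-5/2) + (-9 + 2*6 - 1/4*6**2) = 205/2 + (-9 + 12 - 1/4*36) = 205/2 + (-9 + 12 - 9) = 205/2 - 6 = 193/2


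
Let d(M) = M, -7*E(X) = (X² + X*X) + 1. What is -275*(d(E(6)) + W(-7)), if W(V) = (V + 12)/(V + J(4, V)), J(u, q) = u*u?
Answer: 171050/63 ≈ 2715.1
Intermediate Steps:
E(X) = -⅐ - 2*X²/7 (E(X) = -((X² + X*X) + 1)/7 = -((X² + X²) + 1)/7 = -(2*X² + 1)/7 = -(1 + 2*X²)/7 = -⅐ - 2*X²/7)
J(u, q) = u²
W(V) = (12 + V)/(16 + V) (W(V) = (V + 12)/(V + 4²) = (12 + V)/(V + 16) = (12 + V)/(16 + V))
-275*(d(E(6)) + W(-7)) = -275*((-⅐ - 2/7*6²) + (12 - 7)/(16 - 7)) = -275*((-⅐ - 2/7*36) + 5/9) = -275*((-⅐ - 72/7) + (⅑)*5) = -275*(-73/7 + 5/9) = -275*(-622/63) = 171050/63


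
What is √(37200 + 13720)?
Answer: 2*√12730 ≈ 225.65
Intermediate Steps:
√(37200 + 13720) = √50920 = 2*√12730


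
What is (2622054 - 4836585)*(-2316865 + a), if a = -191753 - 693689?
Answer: 7091608123017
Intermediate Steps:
a = -885442
(2622054 - 4836585)*(-2316865 + a) = (2622054 - 4836585)*(-2316865 - 885442) = -2214531*(-3202307) = 7091608123017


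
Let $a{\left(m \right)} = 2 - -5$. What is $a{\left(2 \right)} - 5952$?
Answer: $-5945$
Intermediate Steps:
$a{\left(m \right)} = 7$ ($a{\left(m \right)} = 2 + 5 = 7$)
$a{\left(2 \right)} - 5952 = 7 - 5952 = -5945$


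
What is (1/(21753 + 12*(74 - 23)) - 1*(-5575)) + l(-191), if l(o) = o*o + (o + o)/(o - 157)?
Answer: 54555205483/1297170 ≈ 42057.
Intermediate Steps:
l(o) = o² + 2*o/(-157 + o) (l(o) = o² + (2*o)/(-157 + o) = o² + 2*o/(-157 + o))
(1/(21753 + 12*(74 - 23)) - 1*(-5575)) + l(-191) = (1/(21753 + 12*(74 - 23)) - 1*(-5575)) - 191*(2 + (-191)² - 157*(-191))/(-157 - 191) = (1/(21753 + 12*51) + 5575) - 191*(2 + 36481 + 29987)/(-348) = (1/(21753 + 612) + 5575) - 191*(-1/348)*66470 = (1/22365 + 5575) + 6347885/174 = 124684876/22365 + 6347885/174 = 54555205483/1297170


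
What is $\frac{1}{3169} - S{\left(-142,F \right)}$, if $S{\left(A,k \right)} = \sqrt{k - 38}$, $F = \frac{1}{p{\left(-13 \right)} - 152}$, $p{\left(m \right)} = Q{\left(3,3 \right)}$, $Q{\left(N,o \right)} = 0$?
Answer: $\frac{1}{3169} - \frac{i \sqrt{219526}}{76} \approx 0.00031556 - 6.1649 i$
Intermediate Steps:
$p{\left(m \right)} = 0$
$F = - \frac{1}{152}$ ($F = \frac{1}{0 - 152} = \frac{1}{-152} = - \frac{1}{152} \approx -0.0065789$)
$S{\left(A,k \right)} = \sqrt{-38 + k}$
$\frac{1}{3169} - S{\left(-142,F \right)} = \frac{1}{3169} - \sqrt{-38 - \frac{1}{152}} = \frac{1}{3169} - \sqrt{- \frac{5777}{152}} = \frac{1}{3169} - \frac{i \sqrt{219526}}{76}$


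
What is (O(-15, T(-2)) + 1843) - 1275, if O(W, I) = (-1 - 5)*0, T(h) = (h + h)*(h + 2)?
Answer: 568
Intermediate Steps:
T(h) = 2*h*(2 + h) (T(h) = (2*h)*(2 + h) = 2*h*(2 + h))
O(W, I) = 0 (O(W, I) = -6*0 = 0)
(O(-15, T(-2)) + 1843) - 1275 = (0 + 1843) - 1275 = 1843 - 1275 = 568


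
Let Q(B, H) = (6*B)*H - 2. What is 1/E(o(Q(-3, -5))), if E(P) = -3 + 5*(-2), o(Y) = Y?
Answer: -1/13 ≈ -0.076923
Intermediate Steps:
Q(B, H) = -2 + 6*B*H (Q(B, H) = 6*B*H - 2 = -2 + 6*B*H)
E(P) = -13 (E(P) = -3 - 10 = -13)
1/E(o(Q(-3, -5))) = 1/(-13) = -1/13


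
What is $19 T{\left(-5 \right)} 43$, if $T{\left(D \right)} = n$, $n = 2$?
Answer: $1634$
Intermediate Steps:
$T{\left(D \right)} = 2$
$19 T{\left(-5 \right)} 43 = 19 \cdot 2 \cdot 43 = 38 \cdot 43 = 1634$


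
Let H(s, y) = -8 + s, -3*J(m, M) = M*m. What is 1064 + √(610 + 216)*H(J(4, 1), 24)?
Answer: 1064 - 28*√826/3 ≈ 795.76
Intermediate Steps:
J(m, M) = -M*m/3
1064 + √(610 + 216)*H(J(4, 1), 24) = 1064 + √(610 + 216)*(-8 - ⅓*1*4) = 1064 + √826*(-8 - 4/3) = 1064 + √826*(-28/3) = 1064 - 28*√826/3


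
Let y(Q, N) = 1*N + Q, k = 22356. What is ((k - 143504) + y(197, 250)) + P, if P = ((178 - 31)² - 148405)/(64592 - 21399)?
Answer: -5213565089/43193 ≈ -1.2070e+5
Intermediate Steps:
y(Q, N) = N + Q
P = -126796/43193 (P = (147² - 148405)/43193 = (21609 - 148405)*(1/43193) = -126796*1/43193 = -126796/43193 ≈ -2.9356)
((k - 143504) + y(197, 250)) + P = ((22356 - 143504) + (250 + 197)) - 126796/43193 = (-121148 + 447) - 126796/43193 = -120701 - 126796/43193 = -5213565089/43193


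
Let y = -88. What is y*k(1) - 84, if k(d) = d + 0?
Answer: -172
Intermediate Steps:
k(d) = d
y*k(1) - 84 = -88*1 - 84 = -88 - 84 = -172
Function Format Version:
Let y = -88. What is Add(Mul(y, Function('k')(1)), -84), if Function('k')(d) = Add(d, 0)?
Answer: -172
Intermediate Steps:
Function('k')(d) = d
Add(Mul(y, Function('k')(1)), -84) = Add(Mul(-88, 1), -84) = Add(-88, -84) = -172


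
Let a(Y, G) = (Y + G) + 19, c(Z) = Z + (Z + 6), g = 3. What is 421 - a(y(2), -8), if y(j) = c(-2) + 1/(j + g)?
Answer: 2039/5 ≈ 407.80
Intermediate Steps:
c(Z) = 6 + 2*Z (c(Z) = Z + (6 + Z) = 6 + 2*Z)
y(j) = 2 + 1/(3 + j) (y(j) = (6 + 2*(-2)) + 1/(j + 3) = (6 - 4) + 1/(3 + j) = 2 + 1/(3 + j))
a(Y, G) = 19 + G + Y (a(Y, G) = (G + Y) + 19 = 19 + G + Y)
421 - a(y(2), -8) = 421 - (19 - 8 + (7 + 2*2)/(3 + 2)) = 421 - (19 - 8 + (7 + 4)/5) = 421 - (19 - 8 + (⅕)*11) = 421 - (19 - 8 + 11/5) = 421 - 1*66/5 = 421 - 66/5 = 2039/5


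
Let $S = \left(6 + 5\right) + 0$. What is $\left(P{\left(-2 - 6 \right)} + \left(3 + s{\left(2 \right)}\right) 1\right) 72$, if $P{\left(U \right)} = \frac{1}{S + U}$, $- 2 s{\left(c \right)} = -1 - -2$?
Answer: $204$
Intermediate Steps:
$s{\left(c \right)} = - \frac{1}{2}$ ($s{\left(c \right)} = - \frac{-1 - -2}{2} = - \frac{-1 + 2}{2} = \left(- \frac{1}{2}\right) 1 = - \frac{1}{2}$)
$S = 11$ ($S = 11 + 0 = 11$)
$P{\left(U \right)} = \frac{1}{11 + U}$
$\left(P{\left(-2 - 6 \right)} + \left(3 + s{\left(2 \right)}\right) 1\right) 72 = \left(\frac{1}{11 - 8} + \left(3 - \frac{1}{2}\right) 1\right) 72 = \left(\frac{1}{11 - 8} + \frac{5}{2} \cdot 1\right) 72 = \left(\frac{1}{3} + \frac{5}{2}\right) 72 = \frac{17}{6} \cdot 72 = 204$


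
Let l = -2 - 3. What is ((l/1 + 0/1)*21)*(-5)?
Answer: 525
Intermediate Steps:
l = -5
((l/1 + 0/1)*21)*(-5) = ((-5/1 + 0/1)*21)*(-5) = ((-5*1 + 0*1)*21)*(-5) = ((-5 + 0)*21)*(-5) = -5*21*(-5) = -105*(-5) = 525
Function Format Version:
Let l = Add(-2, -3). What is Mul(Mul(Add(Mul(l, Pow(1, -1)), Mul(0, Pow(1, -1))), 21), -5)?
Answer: 525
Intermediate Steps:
l = -5
Mul(Mul(Add(Mul(l, Pow(1, -1)), Mul(0, Pow(1, -1))), 21), -5) = Mul(Mul(Add(Mul(-5, Pow(1, -1)), Mul(0, Pow(1, -1))), 21), -5) = Mul(Mul(Add(Mul(-5, 1), Mul(0, 1)), 21), -5) = Mul(Mul(Add(-5, 0), 21), -5) = Mul(Mul(-5, 21), -5) = Mul(-105, -5) = 525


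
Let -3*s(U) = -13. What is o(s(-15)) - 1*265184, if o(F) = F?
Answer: -795539/3 ≈ -2.6518e+5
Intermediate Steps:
s(U) = 13/3 (s(U) = -1/3*(-13) = 13/3)
o(s(-15)) - 1*265184 = 13/3 - 1*265184 = 13/3 - 265184 = -795539/3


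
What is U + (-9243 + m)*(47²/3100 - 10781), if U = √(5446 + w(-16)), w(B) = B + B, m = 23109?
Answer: -231693171303/1550 + √5414 ≈ -1.4948e+8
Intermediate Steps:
w(B) = 2*B
U = √5414 (U = √(5446 + 2*(-16)) = √(5446 - 32) = √5414 ≈ 73.580)
U + (-9243 + m)*(47²/3100 - 10781) = √5414 + (-9243 + 23109)*(47²/3100 - 10781) = √5414 + 13866*(2209*(1/3100) - 10781) = √5414 + 13866*(2209/3100 - 10781) = √5414 + 13866*(-33418891/3100) = √5414 - 231693171303/1550 = -231693171303/1550 + √5414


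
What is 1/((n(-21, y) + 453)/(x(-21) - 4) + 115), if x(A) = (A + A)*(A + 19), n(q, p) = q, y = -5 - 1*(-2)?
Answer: 5/602 ≈ 0.0083057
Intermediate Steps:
y = -3 (y = -5 + 2 = -3)
x(A) = 2*A*(19 + A) (x(A) = (2*A)*(19 + A) = 2*A*(19 + A))
1/((n(-21, y) + 453)/(x(-21) - 4) + 115) = 1/((-21 + 453)/(2*(-21)*(19 - 21) - 4) + 115) = 1/(432/(2*(-21)*(-2) - 4) + 115) = 1/(432/(84 - 4) + 115) = 1/(432/80 + 115) = 1/(432*(1/80) + 115) = 1/(27/5 + 115) = 1/(602/5) = 5/602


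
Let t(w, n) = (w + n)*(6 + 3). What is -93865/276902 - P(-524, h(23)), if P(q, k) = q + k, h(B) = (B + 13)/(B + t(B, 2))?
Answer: 2246920107/4291981 ≈ 523.52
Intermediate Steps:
t(w, n) = 9*n + 9*w (t(w, n) = (n + w)*9 = 9*n + 9*w)
h(B) = (13 + B)/(18 + 10*B) (h(B) = (B + 13)/(B + (9*2 + 9*B)) = (13 + B)/(B + (18 + 9*B)) = (13 + B)/(18 + 10*B))
P(q, k) = k + q
-93865/276902 - P(-524, h(23)) = -93865/276902 - ((13 + 23)/(2*(9 + 5*23)) - 524) = -93865*1/276902 - ((½)*36/(9 + 115) - 524) = -93865/276902 - ((½)*36/124 - 524) = -93865/276902 - ((½)*(1/124)*36 - 524) = -93865/276902 - (9/62 - 524) = -93865/276902 - 1*(-32479/62) = -93865/276902 + 32479/62 = 2246920107/4291981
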